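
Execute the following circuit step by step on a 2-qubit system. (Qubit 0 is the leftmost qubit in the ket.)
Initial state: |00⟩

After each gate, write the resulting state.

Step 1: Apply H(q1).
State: 1/√2|00⟩ + 1/√2|01⟩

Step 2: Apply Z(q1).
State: 1/√2|00⟩ - 1/√2|01⟩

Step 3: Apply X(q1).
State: -1/√2|00⟩ + 1/√2|01⟩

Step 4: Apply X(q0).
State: -1/√2|10⟩ + 1/√2|11⟩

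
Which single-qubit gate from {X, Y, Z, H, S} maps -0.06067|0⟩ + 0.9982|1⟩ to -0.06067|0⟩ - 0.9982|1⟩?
Z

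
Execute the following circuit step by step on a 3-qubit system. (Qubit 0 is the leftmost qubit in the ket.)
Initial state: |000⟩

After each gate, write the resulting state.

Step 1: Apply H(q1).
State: 1/√2|000⟩ + 1/√2|010⟩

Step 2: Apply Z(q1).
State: 1/√2|000⟩ - 1/√2|010⟩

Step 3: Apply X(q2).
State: 1/√2|001⟩ - 1/√2|011⟩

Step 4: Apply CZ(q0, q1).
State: 1/√2|001⟩ - 1/√2|011⟩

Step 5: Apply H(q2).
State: 1/2|000⟩ - 1/2|001⟩ - 1/2|010⟩ + 1/2|011⟩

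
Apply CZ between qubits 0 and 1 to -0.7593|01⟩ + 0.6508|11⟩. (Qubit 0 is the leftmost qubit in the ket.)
-0.7593|01⟩ - 0.6508|11⟩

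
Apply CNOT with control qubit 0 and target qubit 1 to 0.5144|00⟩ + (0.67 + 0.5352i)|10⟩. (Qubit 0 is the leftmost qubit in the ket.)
0.5144|00⟩ + (0.67 + 0.5352i)|11⟩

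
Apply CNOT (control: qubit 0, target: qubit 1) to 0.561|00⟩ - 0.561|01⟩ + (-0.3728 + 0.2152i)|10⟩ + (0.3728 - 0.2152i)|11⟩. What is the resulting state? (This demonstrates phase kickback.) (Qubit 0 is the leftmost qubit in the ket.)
0.561|00⟩ - 0.561|01⟩ + (0.3728 - 0.2152i)|10⟩ + (-0.3728 + 0.2152i)|11⟩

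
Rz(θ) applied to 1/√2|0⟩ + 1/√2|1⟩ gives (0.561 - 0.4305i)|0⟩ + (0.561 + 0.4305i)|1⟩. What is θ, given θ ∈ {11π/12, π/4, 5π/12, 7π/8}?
5π/12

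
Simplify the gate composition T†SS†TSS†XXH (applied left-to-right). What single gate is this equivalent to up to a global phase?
H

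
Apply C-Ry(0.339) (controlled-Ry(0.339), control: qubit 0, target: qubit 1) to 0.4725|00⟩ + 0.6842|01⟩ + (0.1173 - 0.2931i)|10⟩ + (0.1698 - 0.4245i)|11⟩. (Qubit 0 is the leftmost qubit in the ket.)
0.4725|00⟩ + 0.6842|01⟩ + (0.08698 - 0.2173i)|10⟩ + (0.1872 - 0.4679i)|11⟩

C-Ry(0.339) leaves the control-|0⟩ kets |00⟩, |01⟩ unchanged and applies Ry(0.339) to qubit 1 on the control-|1⟩ pair (|10⟩, |11⟩).
Ry(0.339) = [[cos(θ/2), −sin(θ/2)], [sin(θ/2), cos(θ/2)]]; θ = 0.339, cos(θ/2) ≈ 0.985669, sin(θ/2) ≈ 0.16869.
With a = amp(|10⟩) = (0.1173 - 0.2931i) and b = amp(|11⟩) = (0.1698 - 0.4245i):
new amp(|10⟩) = (0.985669)·a + (-0.16869)·b = (0.08698 - 0.2173i)
new amp(|11⟩) = (0.16869)·a + (0.985669)·b = (0.1872 - 0.4679i)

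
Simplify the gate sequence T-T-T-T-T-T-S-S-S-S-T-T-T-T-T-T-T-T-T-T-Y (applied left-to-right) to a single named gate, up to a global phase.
Y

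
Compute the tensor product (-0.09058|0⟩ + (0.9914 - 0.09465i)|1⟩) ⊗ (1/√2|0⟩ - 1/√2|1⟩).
-0.06405|00⟩ + 0.06405|01⟩ + (0.701 - 0.06693i)|10⟩ + (-0.701 + 0.06693i)|11⟩

amp(|b₁b₂…⟩) = product of the factor amplitudes for bits b₁, b₂, …; only kets whose every factor amplitude is nonzero survive.
|00⟩: (-0.09058)(1/√2) = -0.06405
|01⟩: (-0.09058)(-1/√2) = 0.06405
|10⟩: (0.9914 - 0.09465i)(1/√2) = (0.701 - 0.06693i)
|11⟩: (0.9914 - 0.09465i)(-1/√2) = (-0.701 + 0.06693i)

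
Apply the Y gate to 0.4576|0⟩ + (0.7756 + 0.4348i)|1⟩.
(0.4348 - 0.7756i)|0⟩ + 0.4576i|1⟩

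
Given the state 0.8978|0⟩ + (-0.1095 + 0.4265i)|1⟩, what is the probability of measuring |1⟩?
0.1939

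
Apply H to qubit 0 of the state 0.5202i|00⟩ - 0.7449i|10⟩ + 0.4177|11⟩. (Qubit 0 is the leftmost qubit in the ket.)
-0.1589i|00⟩ + 0.2954|01⟩ + 0.8946i|10⟩ - 0.2954|11⟩

H on qubit 0 mixes each pair of kets that differ only in qubit 0: amplitudes (a, b) of (|…0…⟩, |…1…⟩) become ((a + b)/√2, (a − b)/√2). Kets absent from the input have amplitude 0.
(|00⟩, |10⟩): (a, b) = (0.5202i, -0.7449i) → (-0.1589i, 0.8946i)
(|01⟩, |11⟩): (a, b) = (0, 0.4177) → (0.2954, -0.2954)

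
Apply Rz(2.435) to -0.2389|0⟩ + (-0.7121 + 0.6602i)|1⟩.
(-0.08266 + 0.2241i)|0⟩ + (-0.8658 - 0.4397i)|1⟩

Rz(2.435) = [[e^(−iθ/2), 0], [0, e^(iθ/2)]] with e^(±iθ/2) = cos(θ/2) ± i·sin(θ/2); θ = 2.435, cos(θ/2) ≈ 0.345992, sin(θ/2) ≈ 0.938237.
With a = amp(|0⟩) = -0.2389 and b = amp(|1⟩) = (-0.7121 + 0.6602i):
new amp(|0⟩) = (0.345992 - 0.938237i)·a = (-0.08266 + 0.2241i)
new amp(|1⟩) = (0.345992 + 0.938237i)·b = (-0.8658 - 0.4397i)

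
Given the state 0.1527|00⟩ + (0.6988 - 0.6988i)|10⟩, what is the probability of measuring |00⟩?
0.02332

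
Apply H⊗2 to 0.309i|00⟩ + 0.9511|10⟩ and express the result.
(0.4756 + 0.1545i)|00⟩ + (0.4756 + 0.1545i)|01⟩ + (-0.4756 + 0.1545i)|10⟩ + (-0.4756 + 0.1545i)|11⟩

H⊗2 gives amp(|y⟩) = (1/2) Σ_x (−1)^(x·y) amp(|x⟩), where x·y is the number of positions in which both x and y have a 1.
|00⟩: (0.309i + 0.9511)/2 = (0.4756 + 0.1545i)
|01⟩: (0.309i + 0.9511)/2 = (0.4756 + 0.1545i)
|10⟩: (0.309i - 0.9511)/2 = (-0.4756 + 0.1545i)
|11⟩: (0.309i - 0.9511)/2 = (-0.4756 + 0.1545i)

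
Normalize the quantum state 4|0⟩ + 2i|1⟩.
0.8944|0⟩ + (1/√5)i|1⟩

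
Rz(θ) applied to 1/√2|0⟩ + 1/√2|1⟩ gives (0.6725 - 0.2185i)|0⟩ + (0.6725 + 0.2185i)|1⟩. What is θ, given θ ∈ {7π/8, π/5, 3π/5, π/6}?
π/5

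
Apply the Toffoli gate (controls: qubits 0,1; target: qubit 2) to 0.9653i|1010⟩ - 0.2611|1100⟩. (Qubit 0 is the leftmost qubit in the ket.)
0.9653i|1010⟩ - 0.2611|1110⟩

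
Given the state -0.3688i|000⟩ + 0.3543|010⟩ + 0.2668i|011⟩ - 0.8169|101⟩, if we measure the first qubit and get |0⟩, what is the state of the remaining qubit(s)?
-0.6394i|00⟩ + 0.6142|10⟩ + 0.4625i|11⟩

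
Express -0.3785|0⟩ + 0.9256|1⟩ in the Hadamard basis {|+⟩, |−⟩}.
0.3869|+⟩ - 0.9221|−⟩

With |ψ⟩ = α|0⟩ + β|1⟩, the Hadamard-basis coefficients are ⟨+|ψ⟩ = (α + β)/√2 and ⟨−|ψ⟩ = (α − β)/√2.
Here α = -0.3785, β = 0.9256: (α + β)/√2 = 0.3869, (α − β)/√2 = -0.9221.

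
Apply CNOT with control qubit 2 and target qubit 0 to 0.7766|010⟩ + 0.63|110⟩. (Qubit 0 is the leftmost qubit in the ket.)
0.7766|010⟩ + 0.63|110⟩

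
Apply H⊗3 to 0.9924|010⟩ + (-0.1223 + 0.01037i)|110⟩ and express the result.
(0.3076 + 0.003666i)|000⟩ + (0.3076 + 0.003666i)|001⟩ + (-0.3076 - 0.003666i)|010⟩ + (-0.3076 - 0.003666i)|011⟩ + (0.3941 - 0.003666i)|100⟩ + (0.3941 - 0.003666i)|101⟩ + (-0.3941 + 0.003666i)|110⟩ + (-0.3941 + 0.003666i)|111⟩

H⊗3 gives amp(|y⟩) = (1/2√2) Σ_x (−1)^(x·y) amp(|x⟩), where x·y is the number of positions in which both x and y have a 1.
|000⟩: (0.9924 + (-0.1223 + 0.01037i))/(2√2) = (0.3076 + 0.003666i)
|001⟩: (0.9924 + (-0.1223 + 0.01037i))/(2√2) = (0.3076 + 0.003666i)
|010⟩: (-0.9924 - (-0.1223 + 0.01037i))/(2√2) = (-0.3076 - 0.003666i)
|011⟩: (-0.9924 - (-0.1223 + 0.01037i))/(2√2) = (-0.3076 - 0.003666i)
|100⟩: (0.9924 - (-0.1223 + 0.01037i))/(2√2) = (0.3941 - 0.003666i)
|101⟩: (0.9924 - (-0.1223 + 0.01037i))/(2√2) = (0.3941 - 0.003666i)
|110⟩: (-0.9924 + (-0.1223 + 0.01037i))/(2√2) = (-0.3941 + 0.003666i)
|111⟩: (-0.9924 + (-0.1223 + 0.01037i))/(2√2) = (-0.3941 + 0.003666i)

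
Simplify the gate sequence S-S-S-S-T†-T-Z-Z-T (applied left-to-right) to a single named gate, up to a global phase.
T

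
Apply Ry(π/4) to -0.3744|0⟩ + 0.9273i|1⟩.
(-0.3459 - 0.3549i)|0⟩ + (-0.1433 + 0.8567i)|1⟩

Ry(π/4) = [[cos(θ/2), −sin(θ/2)], [sin(θ/2), cos(θ/2)]]; θ = π/4, cos(θ/2) ≈ 0.92388, sin(θ/2) ≈ 0.382683.
With a = amp(|0⟩) = -0.3744 and b = amp(|1⟩) = 0.9273i:
new amp(|0⟩) = (0.92388)·a + (-0.382683)·b = (-0.3459 - 0.3549i)
new amp(|1⟩) = (0.382683)·a + (0.92388)·b = (-0.1433 + 0.8567i)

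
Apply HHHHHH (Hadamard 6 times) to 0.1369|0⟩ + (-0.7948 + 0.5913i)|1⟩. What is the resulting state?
0.1369|0⟩ + (-0.7948 + 0.5913i)|1⟩

H² = I, so an even number of Hadamards cancels: H^6 = I and the state is unchanged.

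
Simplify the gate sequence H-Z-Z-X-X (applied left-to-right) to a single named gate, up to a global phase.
H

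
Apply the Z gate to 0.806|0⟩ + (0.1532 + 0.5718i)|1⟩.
0.806|0⟩ + (-0.1532 - 0.5718i)|1⟩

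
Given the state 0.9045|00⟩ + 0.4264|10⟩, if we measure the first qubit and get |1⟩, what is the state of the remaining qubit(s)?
|0⟩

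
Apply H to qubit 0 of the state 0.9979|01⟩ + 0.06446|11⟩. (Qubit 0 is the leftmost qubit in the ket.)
0.7512|01⟩ + 0.66|11⟩

H on qubit 0 mixes each pair of kets that differ only in qubit 0: amplitudes (a, b) of (|…0…⟩, |…1…⟩) become ((a + b)/√2, (a − b)/√2). Kets absent from the input have amplitude 0.
(|01⟩, |11⟩): (a, b) = (0.9979, 0.06446) → (0.7512, 0.66)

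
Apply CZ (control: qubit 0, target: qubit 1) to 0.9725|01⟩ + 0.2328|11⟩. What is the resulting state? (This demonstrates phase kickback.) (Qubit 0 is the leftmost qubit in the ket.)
0.9725|01⟩ - 0.2328|11⟩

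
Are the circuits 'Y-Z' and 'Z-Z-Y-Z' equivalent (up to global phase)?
Yes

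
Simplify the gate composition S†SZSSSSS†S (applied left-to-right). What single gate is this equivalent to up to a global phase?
Z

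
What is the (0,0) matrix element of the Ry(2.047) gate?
0.5204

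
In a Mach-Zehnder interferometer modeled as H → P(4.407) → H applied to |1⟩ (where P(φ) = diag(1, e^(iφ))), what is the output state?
(0.6503 + 0.4769i)|0⟩ + (0.3497 - 0.4769i)|1⟩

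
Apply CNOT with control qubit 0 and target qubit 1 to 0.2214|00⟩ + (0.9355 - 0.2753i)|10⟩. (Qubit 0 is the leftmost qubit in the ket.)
0.2214|00⟩ + (0.9355 - 0.2753i)|11⟩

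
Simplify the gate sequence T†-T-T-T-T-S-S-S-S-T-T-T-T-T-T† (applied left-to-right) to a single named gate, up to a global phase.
T†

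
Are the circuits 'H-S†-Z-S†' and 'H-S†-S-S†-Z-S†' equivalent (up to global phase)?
Yes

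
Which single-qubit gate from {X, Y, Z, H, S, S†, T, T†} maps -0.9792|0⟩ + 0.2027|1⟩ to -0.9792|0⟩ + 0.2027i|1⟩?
S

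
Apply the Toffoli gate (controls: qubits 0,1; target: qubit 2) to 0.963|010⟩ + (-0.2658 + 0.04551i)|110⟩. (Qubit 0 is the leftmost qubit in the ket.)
0.963|010⟩ + (-0.2658 + 0.04551i)|111⟩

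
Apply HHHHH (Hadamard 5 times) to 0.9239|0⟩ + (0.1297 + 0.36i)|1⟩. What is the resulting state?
(0.745 + 0.2546i)|0⟩ + (0.5616 - 0.2546i)|1⟩

H² = I, so H^5 = H: a single Hadamard. With (a, b) = (0.9239, (0.1297 + 0.36i)), H gives ((a + b)/√2, (a − b)/√2) = ((0.745 + 0.2546i), (0.5616 - 0.2546i)).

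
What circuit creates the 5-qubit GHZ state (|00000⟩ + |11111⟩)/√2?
H(q0) → CNOT(q0,q1) → CNOT(q0,q2) → CNOT(q0,q3) → CNOT(q0,q4)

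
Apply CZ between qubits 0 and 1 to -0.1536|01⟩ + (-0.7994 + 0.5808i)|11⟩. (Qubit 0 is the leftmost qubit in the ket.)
-0.1536|01⟩ + (0.7994 - 0.5808i)|11⟩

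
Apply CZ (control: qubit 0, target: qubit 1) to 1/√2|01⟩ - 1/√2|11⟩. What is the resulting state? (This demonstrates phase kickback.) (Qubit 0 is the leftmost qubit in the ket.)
1/√2|01⟩ + 1/√2|11⟩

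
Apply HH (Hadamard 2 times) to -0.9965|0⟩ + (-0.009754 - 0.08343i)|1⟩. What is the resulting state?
-0.9965|0⟩ + (-0.009754 - 0.08343i)|1⟩

H² = I, so an even number of Hadamards cancels: H^2 = I and the state is unchanged.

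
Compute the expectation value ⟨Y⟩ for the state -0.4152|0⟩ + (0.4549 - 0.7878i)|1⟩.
0.6542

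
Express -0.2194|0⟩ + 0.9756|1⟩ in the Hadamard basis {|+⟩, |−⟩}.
0.5347|+⟩ - 0.845|−⟩

With |ψ⟩ = α|0⟩ + β|1⟩, the Hadamard-basis coefficients are ⟨+|ψ⟩ = (α + β)/√2 and ⟨−|ψ⟩ = (α − β)/√2.
Here α = -0.2194, β = 0.9756: (α + β)/√2 = 0.5347, (α − β)/√2 = -0.845.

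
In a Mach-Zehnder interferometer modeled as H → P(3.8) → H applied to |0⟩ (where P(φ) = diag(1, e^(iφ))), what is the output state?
(0.1045 - 0.3059i)|0⟩ + (0.8955 + 0.3059i)|1⟩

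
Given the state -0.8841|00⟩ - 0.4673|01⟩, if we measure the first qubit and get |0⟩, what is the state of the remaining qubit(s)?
-0.8841|0⟩ - 0.4673|1⟩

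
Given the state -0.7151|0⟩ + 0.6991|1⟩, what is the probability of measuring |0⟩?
0.5114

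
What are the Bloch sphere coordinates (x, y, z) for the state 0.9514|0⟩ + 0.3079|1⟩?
(0.5859, 0, 0.8104)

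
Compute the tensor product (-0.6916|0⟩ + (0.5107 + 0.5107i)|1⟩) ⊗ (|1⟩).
-0.6916|01⟩ + (0.5107 + 0.5107i)|11⟩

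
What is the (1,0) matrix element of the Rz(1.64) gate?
0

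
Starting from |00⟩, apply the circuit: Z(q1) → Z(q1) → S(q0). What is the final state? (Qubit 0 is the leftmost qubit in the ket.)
|00⟩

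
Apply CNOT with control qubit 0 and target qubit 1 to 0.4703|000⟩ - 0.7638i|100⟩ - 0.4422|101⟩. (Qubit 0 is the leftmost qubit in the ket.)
0.4703|000⟩ - 0.7638i|110⟩ - 0.4422|111⟩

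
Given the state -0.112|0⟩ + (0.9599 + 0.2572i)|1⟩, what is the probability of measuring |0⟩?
0.01254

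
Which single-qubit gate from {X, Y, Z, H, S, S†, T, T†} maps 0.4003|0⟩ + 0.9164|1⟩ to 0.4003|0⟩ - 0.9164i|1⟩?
S†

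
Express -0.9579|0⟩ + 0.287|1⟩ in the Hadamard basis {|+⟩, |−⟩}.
-0.4744|+⟩ - 0.8803|−⟩

With |ψ⟩ = α|0⟩ + β|1⟩, the Hadamard-basis coefficients are ⟨+|ψ⟩ = (α + β)/√2 and ⟨−|ψ⟩ = (α − β)/√2.
Here α = -0.9579, β = 0.287: (α + β)/√2 = -0.4744, (α − β)/√2 = -0.8803.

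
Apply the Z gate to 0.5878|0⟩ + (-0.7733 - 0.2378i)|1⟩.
0.5878|0⟩ + (0.7733 + 0.2378i)|1⟩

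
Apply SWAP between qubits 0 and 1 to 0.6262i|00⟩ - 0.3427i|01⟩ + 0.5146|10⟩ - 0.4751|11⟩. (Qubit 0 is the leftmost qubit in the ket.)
0.6262i|00⟩ + 0.5146|01⟩ - 0.3427i|10⟩ - 0.4751|11⟩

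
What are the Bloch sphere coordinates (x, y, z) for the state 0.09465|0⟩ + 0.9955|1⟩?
(0.1884, 0, -0.9821)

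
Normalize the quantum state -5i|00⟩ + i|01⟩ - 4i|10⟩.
-0.7715i|00⟩ + 0.1543i|01⟩ - 0.6172i|10⟩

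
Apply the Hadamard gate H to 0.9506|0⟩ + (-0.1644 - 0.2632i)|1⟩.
(0.5559 - 0.1861i)|0⟩ + (0.7884 + 0.1861i)|1⟩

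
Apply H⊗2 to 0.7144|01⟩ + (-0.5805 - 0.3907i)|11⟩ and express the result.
(0.06695 - 0.1954i)|00⟩ + (-0.06695 + 0.1954i)|01⟩ + (0.6475 + 0.1954i)|10⟩ + (-0.6475 - 0.1954i)|11⟩

H⊗2 gives amp(|y⟩) = (1/2) Σ_x (−1)^(x·y) amp(|x⟩), where x·y is the number of positions in which both x and y have a 1.
|00⟩: (0.7144 + (-0.5805 - 0.3907i))/2 = (0.06695 - 0.1954i)
|01⟩: (-0.7144 - (-0.5805 - 0.3907i))/2 = (-0.06695 + 0.1954i)
|10⟩: (0.7144 - (-0.5805 - 0.3907i))/2 = (0.6475 + 0.1954i)
|11⟩: (-0.7144 + (-0.5805 - 0.3907i))/2 = (-0.6475 - 0.1954i)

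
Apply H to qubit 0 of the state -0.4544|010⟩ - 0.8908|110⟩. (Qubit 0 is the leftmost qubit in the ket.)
-0.9512|010⟩ + 0.3086|110⟩

H on qubit 0 mixes each pair of kets that differ only in qubit 0: amplitudes (a, b) of (|…0…⟩, |…1…⟩) become ((a + b)/√2, (a − b)/√2). Kets absent from the input have amplitude 0.
(|010⟩, |110⟩): (a, b) = (-0.4544, -0.8908) → (-0.9512, 0.3086)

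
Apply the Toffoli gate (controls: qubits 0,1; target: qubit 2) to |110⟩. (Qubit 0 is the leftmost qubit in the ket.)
|111⟩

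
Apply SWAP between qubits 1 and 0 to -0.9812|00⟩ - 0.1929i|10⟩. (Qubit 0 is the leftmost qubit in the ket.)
-0.9812|00⟩ - 0.1929i|01⟩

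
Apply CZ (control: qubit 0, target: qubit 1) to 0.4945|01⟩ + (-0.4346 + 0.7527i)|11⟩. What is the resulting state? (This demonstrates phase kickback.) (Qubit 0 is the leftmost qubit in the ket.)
0.4945|01⟩ + (0.4346 - 0.7527i)|11⟩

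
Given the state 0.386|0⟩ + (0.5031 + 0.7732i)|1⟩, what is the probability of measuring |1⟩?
0.8509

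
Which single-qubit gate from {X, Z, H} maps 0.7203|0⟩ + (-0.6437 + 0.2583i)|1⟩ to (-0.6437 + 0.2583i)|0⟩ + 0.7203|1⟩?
X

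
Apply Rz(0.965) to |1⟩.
(0.8858 + 0.464i)|1⟩

Rz(0.965) = [[e^(−iθ/2), 0], [0, e^(iθ/2)]] with e^(±iθ/2) = cos(θ/2) ± i·sin(θ/2); θ = 0.965, cos(θ/2) ≈ 0.885838, sin(θ/2) ≈ 0.463995.
With a = amp(|0⟩) = 0 and b = amp(|1⟩) = 1:
new amp(|0⟩) = (0.885838 - 0.463995i)·a = 0
new amp(|1⟩) = (0.885838 + 0.463995i)·b = (0.8858 + 0.464i)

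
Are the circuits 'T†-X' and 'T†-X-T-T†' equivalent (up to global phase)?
Yes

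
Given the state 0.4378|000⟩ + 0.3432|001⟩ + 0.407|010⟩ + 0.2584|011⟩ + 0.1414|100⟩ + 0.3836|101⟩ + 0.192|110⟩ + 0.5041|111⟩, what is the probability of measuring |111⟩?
0.2541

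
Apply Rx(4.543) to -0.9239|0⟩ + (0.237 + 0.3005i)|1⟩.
(0.8254 - 0.1812i)|0⟩ + (-0.1528 + 0.5125i)|1⟩

Rx(4.543) = [[cos(θ/2), −i·sin(θ/2)], [−i·sin(θ/2), cos(θ/2)]]; θ = 4.543, cos(θ/2) ≈ -0.644756, sin(θ/2) ≈ 0.764389.
With a = amp(|0⟩) = -0.9239 and b = amp(|1⟩) = (0.237 + 0.3005i):
new amp(|0⟩) = (-0.644756)·a + (-0.764389i)·b = (0.8254 - 0.1812i)
new amp(|1⟩) = (-0.764389i)·a + (-0.644756)·b = (-0.1528 + 0.5125i)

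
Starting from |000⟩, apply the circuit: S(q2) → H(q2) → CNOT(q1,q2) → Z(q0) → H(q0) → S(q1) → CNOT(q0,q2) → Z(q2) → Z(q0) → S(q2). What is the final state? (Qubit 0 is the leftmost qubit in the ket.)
1/2|000⟩ - (1/2)i|001⟩ - 1/2|100⟩ + (1/2)i|101⟩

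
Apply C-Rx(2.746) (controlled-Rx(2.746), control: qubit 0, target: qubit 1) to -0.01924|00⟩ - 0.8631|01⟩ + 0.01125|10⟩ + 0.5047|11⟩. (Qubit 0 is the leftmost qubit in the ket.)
-0.01924|00⟩ - 0.8631|01⟩ + (0.002211 - 0.4949i)|10⟩ + (0.09918 - 0.01103i)|11⟩

C-Rx(2.746) leaves the control-|0⟩ kets |00⟩, |01⟩ unchanged and applies Rx(2.746) to qubit 1 on the control-|1⟩ pair (|10⟩, |11⟩).
Rx(2.746) = [[cos(θ/2), −i·sin(θ/2)], [−i·sin(θ/2), cos(θ/2)]]; θ = 2.746, cos(θ/2) ≈ 0.196509, sin(θ/2) ≈ 0.980502.
With a = amp(|10⟩) = 0.01125 and b = amp(|11⟩) = 0.5047:
new amp(|10⟩) = (0.196509)·a + (-0.980502i)·b = (0.002211 - 0.4949i)
new amp(|11⟩) = (-0.980502i)·a + (0.196509)·b = (0.09918 - 0.01103i)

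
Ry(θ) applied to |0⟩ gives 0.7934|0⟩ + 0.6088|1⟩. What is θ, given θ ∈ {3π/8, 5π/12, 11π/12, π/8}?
5π/12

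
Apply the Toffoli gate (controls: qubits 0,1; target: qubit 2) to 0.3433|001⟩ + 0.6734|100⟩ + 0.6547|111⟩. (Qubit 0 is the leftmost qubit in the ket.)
0.3433|001⟩ + 0.6734|100⟩ + 0.6547|110⟩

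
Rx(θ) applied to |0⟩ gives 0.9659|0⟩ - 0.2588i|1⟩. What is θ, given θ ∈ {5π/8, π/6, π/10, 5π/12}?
π/6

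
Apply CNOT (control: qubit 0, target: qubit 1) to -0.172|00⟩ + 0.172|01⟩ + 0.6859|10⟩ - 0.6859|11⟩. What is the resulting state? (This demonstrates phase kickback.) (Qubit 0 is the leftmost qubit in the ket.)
-0.172|00⟩ + 0.172|01⟩ - 0.6859|10⟩ + 0.6859|11⟩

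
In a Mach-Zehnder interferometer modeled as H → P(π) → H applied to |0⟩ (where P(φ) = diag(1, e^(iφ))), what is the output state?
|1⟩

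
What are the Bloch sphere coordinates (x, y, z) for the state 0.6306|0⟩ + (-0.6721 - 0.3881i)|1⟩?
(-0.8477, -0.4895, -0.2047)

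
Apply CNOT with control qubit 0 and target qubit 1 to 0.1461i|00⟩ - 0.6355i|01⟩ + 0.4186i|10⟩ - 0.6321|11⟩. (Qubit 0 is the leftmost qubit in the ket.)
0.1461i|00⟩ - 0.6355i|01⟩ - 0.6321|10⟩ + 0.4186i|11⟩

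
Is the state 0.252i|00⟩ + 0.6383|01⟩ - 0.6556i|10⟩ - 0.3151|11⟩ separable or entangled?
Entangled

Writing the state as a|00⟩ + b|01⟩ + c|10⟩ + d|11⟩, it is a product state iff ad − bc = 0.
Here (a, b, c, d) = (0.252i, 0.6383, -0.6556i, -0.3151): ad − bc = (0.252i)(-0.3151) − (0.6383)(-0.6556i) = 0.3391i ≠ 0, so the state is entangled.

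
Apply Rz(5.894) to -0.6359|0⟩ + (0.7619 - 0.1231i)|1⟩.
(0.6239 + 0.123i)|0⟩ + (-0.7237 + 0.2681i)|1⟩

Rz(5.894) = [[e^(−iθ/2), 0], [0, e^(iθ/2)]] with e^(±iθ/2) = cos(θ/2) ± i·sin(θ/2); θ = 5.894, cos(θ/2) ≈ -0.981127, sin(θ/2) ≈ 0.193367.
With a = amp(|0⟩) = -0.6359 and b = amp(|1⟩) = (0.7619 - 0.1231i):
new amp(|0⟩) = (-0.981127 - 0.193367i)·a = (0.6239 + 0.123i)
new amp(|1⟩) = (-0.981127 + 0.193367i)·b = (-0.7237 + 0.2681i)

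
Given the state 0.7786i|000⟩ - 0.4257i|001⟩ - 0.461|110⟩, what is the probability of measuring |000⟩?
0.6062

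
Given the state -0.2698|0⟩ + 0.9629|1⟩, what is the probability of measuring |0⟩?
0.07279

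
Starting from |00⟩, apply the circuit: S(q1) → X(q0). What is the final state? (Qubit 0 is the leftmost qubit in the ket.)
|10⟩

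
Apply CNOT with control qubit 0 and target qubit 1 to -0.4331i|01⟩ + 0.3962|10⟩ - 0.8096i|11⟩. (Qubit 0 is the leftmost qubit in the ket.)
-0.4331i|01⟩ - 0.8096i|10⟩ + 0.3962|11⟩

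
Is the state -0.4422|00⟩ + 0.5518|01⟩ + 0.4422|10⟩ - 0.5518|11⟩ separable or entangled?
Separable

Writing the state as a|00⟩ + b|01⟩ + c|10⟩ + d|11⟩, it is a product state iff ad − bc = 0.
Here (a, b, c, d) = (-0.4422, 0.5518, 0.4422, -0.5518): ad − bc = (-0.4422)(-0.5518) − (0.5518)(0.4422) = 0, so the state is separable.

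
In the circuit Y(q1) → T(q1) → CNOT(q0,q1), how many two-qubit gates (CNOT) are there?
1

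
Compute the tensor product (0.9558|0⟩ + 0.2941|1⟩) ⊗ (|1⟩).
0.9558|01⟩ + 0.2941|11⟩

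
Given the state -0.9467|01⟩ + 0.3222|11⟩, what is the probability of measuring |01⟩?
0.8962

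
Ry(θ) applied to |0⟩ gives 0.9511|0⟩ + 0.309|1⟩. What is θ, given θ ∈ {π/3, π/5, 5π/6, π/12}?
π/5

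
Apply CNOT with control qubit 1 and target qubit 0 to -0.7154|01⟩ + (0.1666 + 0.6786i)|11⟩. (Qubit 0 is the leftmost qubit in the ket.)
(0.1666 + 0.6786i)|01⟩ - 0.7154|11⟩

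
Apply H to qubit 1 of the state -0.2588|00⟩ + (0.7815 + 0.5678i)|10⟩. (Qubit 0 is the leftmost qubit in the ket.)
-0.183|00⟩ - 0.183|01⟩ + (0.5526 + 0.4015i)|10⟩ + (0.5526 + 0.4015i)|11⟩

H on qubit 1 mixes each pair of kets that differ only in qubit 1: amplitudes (a, b) of (|…0…⟩, |…1…⟩) become ((a + b)/√2, (a − b)/√2). Kets absent from the input have amplitude 0.
(|00⟩, |01⟩): (a, b) = (-0.2588, 0) → (-0.183, -0.183)
(|10⟩, |11⟩): (a, b) = ((0.7815 + 0.5678i), 0) → ((0.5526 + 0.4015i), (0.5526 + 0.4015i))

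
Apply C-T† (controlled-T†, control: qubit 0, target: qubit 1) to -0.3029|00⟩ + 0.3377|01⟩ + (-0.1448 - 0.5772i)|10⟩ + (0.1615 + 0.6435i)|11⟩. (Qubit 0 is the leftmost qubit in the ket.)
-0.3029|00⟩ + 0.3377|01⟩ + (-0.1448 - 0.5772i)|10⟩ + (0.5692 + 0.3408i)|11⟩

C-T† leaves the control-|0⟩ kets |00⟩, |01⟩ unchanged and applies T† to qubit 1 on the control-|1⟩ pair (|10⟩, |11⟩).
T† = [[1, 0], [0, (1/√2 - (1/√2)i)]].
With a = amp(|10⟩) = (-0.1448 - 0.5772i) and b = amp(|11⟩) = (0.1615 + 0.6435i):
new amp(|10⟩) = (1)·a = (-0.1448 - 0.5772i)
new amp(|11⟩) = (1/√2 - (1/√2)i)·b = (0.5692 + 0.3408i)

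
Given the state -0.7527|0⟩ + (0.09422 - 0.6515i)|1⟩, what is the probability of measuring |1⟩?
0.4333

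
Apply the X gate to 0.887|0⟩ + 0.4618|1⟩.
0.4618|0⟩ + 0.887|1⟩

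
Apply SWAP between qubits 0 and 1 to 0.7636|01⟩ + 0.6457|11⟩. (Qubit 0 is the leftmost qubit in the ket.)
0.7636|10⟩ + 0.6457|11⟩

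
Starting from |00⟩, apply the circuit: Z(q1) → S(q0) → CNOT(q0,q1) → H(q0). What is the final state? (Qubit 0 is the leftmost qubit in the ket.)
1/√2|00⟩ + 1/√2|10⟩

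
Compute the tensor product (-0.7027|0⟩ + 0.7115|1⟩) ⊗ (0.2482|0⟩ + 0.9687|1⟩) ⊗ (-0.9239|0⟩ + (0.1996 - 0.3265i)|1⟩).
0.1611|000⟩ + (-0.03481 + 0.05694i)|001⟩ + 0.6289|010⟩ + (-0.1359 + 0.2223i)|011⟩ - 0.1632|100⟩ + (0.03525 - 0.05766i)|101⟩ - 0.6368|110⟩ + (0.1376 - 0.225i)|111⟩

amp(|b₁b₂…⟩) = product of the factor amplitudes for bits b₁, b₂, …; only kets whose every factor amplitude is nonzero survive.
|000⟩: (-0.7027)(0.2482)(-0.9239) = 0.1611
|001⟩: (-0.7027)(0.2482)(0.1996 - 0.3265i) = (-0.03481 + 0.05694i)
|010⟩: (-0.7027)(0.9687)(-0.9239) = 0.6289
|011⟩: (-0.7027)(0.9687)(0.1996 - 0.3265i) = (-0.1359 + 0.2223i)
|100⟩: (0.7115)(0.2482)(-0.9239) = -0.1632
|101⟩: (0.7115)(0.2482)(0.1996 - 0.3265i) = (0.03525 - 0.05766i)
|110⟩: (0.7115)(0.9687)(-0.9239) = -0.6368
|111⟩: (0.7115)(0.9687)(0.1996 - 0.3265i) = (0.1376 - 0.225i)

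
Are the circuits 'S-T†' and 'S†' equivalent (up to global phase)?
No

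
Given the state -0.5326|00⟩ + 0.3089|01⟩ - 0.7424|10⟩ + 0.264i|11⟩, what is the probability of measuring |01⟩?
0.09542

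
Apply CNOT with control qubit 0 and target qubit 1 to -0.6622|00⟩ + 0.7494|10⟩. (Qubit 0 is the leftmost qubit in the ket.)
-0.6622|00⟩ + 0.7494|11⟩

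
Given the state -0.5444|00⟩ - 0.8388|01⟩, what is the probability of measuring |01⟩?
0.7036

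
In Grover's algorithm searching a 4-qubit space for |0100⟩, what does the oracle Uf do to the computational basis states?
Uf|x⟩ = -|x⟩ if x = 0100, else |x⟩ (phase flip on target)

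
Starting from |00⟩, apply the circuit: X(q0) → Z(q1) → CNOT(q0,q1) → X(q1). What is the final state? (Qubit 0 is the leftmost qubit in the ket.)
|10⟩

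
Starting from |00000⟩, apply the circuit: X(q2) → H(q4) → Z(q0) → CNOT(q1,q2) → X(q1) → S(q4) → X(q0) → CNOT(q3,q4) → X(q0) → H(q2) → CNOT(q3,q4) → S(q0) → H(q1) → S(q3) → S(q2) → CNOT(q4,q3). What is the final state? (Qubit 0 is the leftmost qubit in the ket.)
1/√8|00000⟩ + (1/√8)i|00011⟩ - (1/√8)i|00100⟩ + 1/√8|00111⟩ - 1/√8|01000⟩ - (1/√8)i|01011⟩ + (1/√8)i|01100⟩ - 1/√8|01111⟩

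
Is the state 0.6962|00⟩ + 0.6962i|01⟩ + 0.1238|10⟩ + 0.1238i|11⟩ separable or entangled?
Separable

Writing the state as a|00⟩ + b|01⟩ + c|10⟩ + d|11⟩, it is a product state iff ad − bc = 0.
Here (a, b, c, d) = (0.6962, 0.6962i, 0.1238, 0.1238i): ad − bc = (0.6962)(0.1238i) − (0.6962i)(0.1238) = 0, so the state is separable.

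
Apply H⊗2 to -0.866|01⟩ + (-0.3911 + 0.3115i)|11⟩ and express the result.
(-0.6286 + 0.1558i)|00⟩ + (0.6286 - 0.1558i)|01⟩ + (-0.2375 - 0.1558i)|10⟩ + (0.2375 + 0.1558i)|11⟩

H⊗2 gives amp(|y⟩) = (1/2) Σ_x (−1)^(x·y) amp(|x⟩), where x·y is the number of positions in which both x and y have a 1.
|00⟩: (-0.866 + (-0.3911 + 0.3115i))/2 = (-0.6286 + 0.1558i)
|01⟩: (0.866 - (-0.3911 + 0.3115i))/2 = (0.6286 - 0.1558i)
|10⟩: (-0.866 - (-0.3911 + 0.3115i))/2 = (-0.2375 - 0.1558i)
|11⟩: (0.866 + (-0.3911 + 0.3115i))/2 = (0.2375 + 0.1558i)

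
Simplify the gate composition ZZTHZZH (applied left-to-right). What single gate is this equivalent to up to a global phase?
T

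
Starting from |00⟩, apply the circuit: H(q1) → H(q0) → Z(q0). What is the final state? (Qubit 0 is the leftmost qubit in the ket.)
1/2|00⟩ + 1/2|01⟩ - 1/2|10⟩ - 1/2|11⟩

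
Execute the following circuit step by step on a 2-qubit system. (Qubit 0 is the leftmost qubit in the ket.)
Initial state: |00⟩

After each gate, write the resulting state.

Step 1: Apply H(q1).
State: 1/√2|00⟩ + 1/√2|01⟩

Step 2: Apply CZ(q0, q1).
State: 1/√2|00⟩ + 1/√2|01⟩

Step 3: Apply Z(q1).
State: 1/√2|00⟩ - 1/√2|01⟩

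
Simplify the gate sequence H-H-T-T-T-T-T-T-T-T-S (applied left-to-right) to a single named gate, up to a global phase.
S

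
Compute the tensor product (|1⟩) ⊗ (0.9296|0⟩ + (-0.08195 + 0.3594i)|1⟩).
0.9296|10⟩ + (-0.08195 + 0.3594i)|11⟩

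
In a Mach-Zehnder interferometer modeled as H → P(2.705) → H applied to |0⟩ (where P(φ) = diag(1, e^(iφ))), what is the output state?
(0.0469 + 0.2114i)|0⟩ + (0.9531 - 0.2114i)|1⟩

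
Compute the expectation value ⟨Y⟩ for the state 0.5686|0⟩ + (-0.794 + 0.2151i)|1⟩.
0.2446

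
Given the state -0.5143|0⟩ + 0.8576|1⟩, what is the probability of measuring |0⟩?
0.2645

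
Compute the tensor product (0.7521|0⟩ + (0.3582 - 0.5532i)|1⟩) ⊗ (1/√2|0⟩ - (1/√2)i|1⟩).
0.5318|00⟩ - 0.5318i|01⟩ + (0.2533 - 0.3912i)|10⟩ + (-0.3912 - 0.2533i)|11⟩

amp(|b₁b₂…⟩) = product of the factor amplitudes for bits b₁, b₂, …; only kets whose every factor amplitude is nonzero survive.
|00⟩: (0.7521)(1/√2) = 0.5318
|01⟩: (0.7521)(-(1/√2)i) = -0.5318i
|10⟩: (0.3582 - 0.5532i)(1/√2) = (0.2533 - 0.3912i)
|11⟩: (0.3582 - 0.5532i)(-(1/√2)i) = (-0.3912 - 0.2533i)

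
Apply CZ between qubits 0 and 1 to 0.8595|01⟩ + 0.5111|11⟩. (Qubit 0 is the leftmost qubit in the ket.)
0.8595|01⟩ - 0.5111|11⟩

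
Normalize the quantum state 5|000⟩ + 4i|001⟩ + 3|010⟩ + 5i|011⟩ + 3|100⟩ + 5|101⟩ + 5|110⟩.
0.4319|000⟩ + 0.3455i|001⟩ + 0.2592|010⟩ + 0.4319i|011⟩ + 0.2592|100⟩ + 0.4319|101⟩ + 0.4319|110⟩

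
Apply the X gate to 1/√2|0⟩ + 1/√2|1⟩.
1/√2|0⟩ + 1/√2|1⟩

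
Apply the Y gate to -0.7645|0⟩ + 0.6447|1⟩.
-0.6447i|0⟩ - 0.7645i|1⟩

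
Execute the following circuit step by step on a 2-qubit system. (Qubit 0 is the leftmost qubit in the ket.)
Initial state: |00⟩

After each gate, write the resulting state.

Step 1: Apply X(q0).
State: |10⟩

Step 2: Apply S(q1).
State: |10⟩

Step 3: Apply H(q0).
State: 1/√2|00⟩ - 1/√2|10⟩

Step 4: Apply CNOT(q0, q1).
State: 1/√2|00⟩ - 1/√2|11⟩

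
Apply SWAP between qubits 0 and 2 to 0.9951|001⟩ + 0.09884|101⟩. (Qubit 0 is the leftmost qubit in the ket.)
0.9951|100⟩ + 0.09884|101⟩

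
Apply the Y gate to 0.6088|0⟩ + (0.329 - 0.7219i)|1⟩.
(-0.7219 - 0.329i)|0⟩ + 0.6088i|1⟩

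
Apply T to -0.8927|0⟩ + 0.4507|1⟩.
-0.8927|0⟩ + (0.3187 + 0.3187i)|1⟩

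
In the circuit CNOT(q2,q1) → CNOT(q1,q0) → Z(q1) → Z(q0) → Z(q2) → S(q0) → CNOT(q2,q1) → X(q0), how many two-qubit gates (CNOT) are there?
3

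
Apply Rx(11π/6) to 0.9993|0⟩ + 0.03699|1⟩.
(-0.9652 - 0.009574i)|0⟩ + (-0.03573 - 0.2586i)|1⟩

Rx(11π/6) = [[cos(θ/2), −i·sin(θ/2)], [−i·sin(θ/2), cos(θ/2)]]; θ = 11π/6, cos(θ/2) ≈ -0.965926, sin(θ/2) ≈ 0.258819.
With a = amp(|0⟩) = 0.9993 and b = amp(|1⟩) = 0.03699:
new amp(|0⟩) = (-0.965926)·a + (-0.258819i)·b = (-0.9652 - 0.009574i)
new amp(|1⟩) = (-0.258819i)·a + (-0.965926)·b = (-0.03573 - 0.2586i)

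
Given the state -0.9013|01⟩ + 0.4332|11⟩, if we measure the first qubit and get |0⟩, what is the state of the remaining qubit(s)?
-|1⟩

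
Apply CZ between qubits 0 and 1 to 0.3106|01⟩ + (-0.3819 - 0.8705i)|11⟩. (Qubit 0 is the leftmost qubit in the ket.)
0.3106|01⟩ + (0.3819 + 0.8705i)|11⟩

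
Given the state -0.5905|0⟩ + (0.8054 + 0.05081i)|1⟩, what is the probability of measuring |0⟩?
0.3487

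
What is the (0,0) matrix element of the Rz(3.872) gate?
(-0.3571 - 0.9341i)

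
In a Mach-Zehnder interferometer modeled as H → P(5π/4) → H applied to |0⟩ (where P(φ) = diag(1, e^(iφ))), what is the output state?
(0.1464 - (1/√8)i)|0⟩ + (0.8536 + (1/√8)i)|1⟩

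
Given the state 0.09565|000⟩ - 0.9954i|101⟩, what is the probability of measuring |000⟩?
0.009149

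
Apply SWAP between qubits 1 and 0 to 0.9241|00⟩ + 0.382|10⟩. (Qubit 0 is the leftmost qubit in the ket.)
0.9241|00⟩ + 0.382|01⟩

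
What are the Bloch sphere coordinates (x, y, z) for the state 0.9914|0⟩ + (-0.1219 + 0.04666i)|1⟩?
(-0.2417, 0.09252, 0.9658)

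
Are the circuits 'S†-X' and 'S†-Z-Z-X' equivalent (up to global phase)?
Yes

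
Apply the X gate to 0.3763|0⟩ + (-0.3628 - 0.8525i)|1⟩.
(-0.3628 - 0.8525i)|0⟩ + 0.3763|1⟩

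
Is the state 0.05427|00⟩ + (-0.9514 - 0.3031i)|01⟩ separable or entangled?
Separable

Writing the state as a|00⟩ + b|01⟩ + c|10⟩ + d|11⟩, it is a product state iff ad − bc = 0.
Here (a, b, c, d) = (0.05427, (-0.9514 - 0.3031i), 0, 0): ad − bc = (0.05427)(0) − (-0.9514 - 0.3031i)(0) = 0, so the state is separable.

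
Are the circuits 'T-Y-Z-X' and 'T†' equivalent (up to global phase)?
No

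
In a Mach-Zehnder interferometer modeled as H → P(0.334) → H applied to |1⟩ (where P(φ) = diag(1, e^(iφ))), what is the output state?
(0.02763 - 0.1639i)|0⟩ + (0.9724 + 0.1639i)|1⟩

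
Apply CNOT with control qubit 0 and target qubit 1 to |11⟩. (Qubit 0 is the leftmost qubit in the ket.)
|10⟩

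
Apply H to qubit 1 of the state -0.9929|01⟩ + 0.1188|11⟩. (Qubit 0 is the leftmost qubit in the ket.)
-0.7021|00⟩ + 0.7021|01⟩ + 0.084|10⟩ - 0.084|11⟩

H on qubit 1 mixes each pair of kets that differ only in qubit 1: amplitudes (a, b) of (|…0…⟩, |…1…⟩) become ((a + b)/√2, (a − b)/√2). Kets absent from the input have amplitude 0.
(|00⟩, |01⟩): (a, b) = (0, -0.9929) → (-0.7021, 0.7021)
(|10⟩, |11⟩): (a, b) = (0, 0.1188) → (0.084, -0.084)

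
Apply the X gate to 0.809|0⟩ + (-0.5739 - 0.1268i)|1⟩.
(-0.5739 - 0.1268i)|0⟩ + 0.809|1⟩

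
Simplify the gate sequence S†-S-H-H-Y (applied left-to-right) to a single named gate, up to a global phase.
Y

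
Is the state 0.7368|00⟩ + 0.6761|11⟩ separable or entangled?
Entangled

Writing the state as a|00⟩ + b|01⟩ + c|10⟩ + d|11⟩, it is a product state iff ad − bc = 0.
Here (a, b, c, d) = (0.7368, 0, 0, 0.6761): ad − bc = (0.7368)(0.6761) − (0)(0) = 0.4982 ≠ 0, so the state is entangled.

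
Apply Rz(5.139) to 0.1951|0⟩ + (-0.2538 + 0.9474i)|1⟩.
(-0.164 - 0.1056i)|0⟩ + (-0.2995 - 0.934i)|1⟩

Rz(5.139) = [[e^(−iθ/2), 0], [0, e^(iθ/2)]] with e^(±iθ/2) = cos(θ/2) ± i·sin(θ/2); θ = 5.139, cos(θ/2) ≈ -0.84077, sin(θ/2) ≈ 0.541393.
With a = amp(|0⟩) = 0.1951 and b = amp(|1⟩) = (-0.2538 + 0.9474i):
new amp(|0⟩) = (-0.84077 - 0.541393i)·a = (-0.164 - 0.1056i)
new amp(|1⟩) = (-0.84077 + 0.541393i)·b = (-0.2995 - 0.934i)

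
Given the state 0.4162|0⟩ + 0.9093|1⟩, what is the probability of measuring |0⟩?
0.1732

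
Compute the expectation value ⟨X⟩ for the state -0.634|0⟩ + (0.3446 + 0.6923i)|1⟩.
-0.437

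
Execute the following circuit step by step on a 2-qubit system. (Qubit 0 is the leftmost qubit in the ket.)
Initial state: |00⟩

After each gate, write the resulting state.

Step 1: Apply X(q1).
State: |01⟩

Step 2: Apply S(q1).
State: i|01⟩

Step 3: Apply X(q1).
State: i|00⟩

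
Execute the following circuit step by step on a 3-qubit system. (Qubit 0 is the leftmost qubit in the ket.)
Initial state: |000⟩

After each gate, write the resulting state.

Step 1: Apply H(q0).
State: 1/√2|000⟩ + 1/√2|100⟩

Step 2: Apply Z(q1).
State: 1/√2|000⟩ + 1/√2|100⟩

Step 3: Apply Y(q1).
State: (1/√2)i|010⟩ + (1/√2)i|110⟩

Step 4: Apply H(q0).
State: i|010⟩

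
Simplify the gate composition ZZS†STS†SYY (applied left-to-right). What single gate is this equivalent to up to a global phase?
T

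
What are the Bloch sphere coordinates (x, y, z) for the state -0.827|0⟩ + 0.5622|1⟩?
(-0.9299, 0, 0.3679)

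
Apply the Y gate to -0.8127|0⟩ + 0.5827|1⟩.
-0.5827i|0⟩ - 0.8127i|1⟩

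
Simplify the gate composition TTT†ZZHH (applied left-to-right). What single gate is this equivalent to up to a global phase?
T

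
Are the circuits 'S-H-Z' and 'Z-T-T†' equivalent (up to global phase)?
No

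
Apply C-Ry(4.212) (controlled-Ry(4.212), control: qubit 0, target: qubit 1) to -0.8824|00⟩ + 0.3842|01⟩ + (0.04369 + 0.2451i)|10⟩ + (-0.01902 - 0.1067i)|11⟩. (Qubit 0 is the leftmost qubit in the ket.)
-0.8824|00⟩ + 0.3842|01⟩ + (-0.005922 - 0.03323i)|10⟩ + (0.04728 + 0.2652i)|11⟩

C-Ry(4.212) leaves the control-|0⟩ kets |00⟩, |01⟩ unchanged and applies Ry(4.212) to qubit 1 on the control-|1⟩ pair (|10⟩, |11⟩).
Ry(4.212) = [[cos(θ/2), −sin(θ/2)], [sin(θ/2), cos(θ/2)]]; θ = 4.212, cos(θ/2) ≈ -0.510016, sin(θ/2) ≈ 0.860165.
With a = amp(|10⟩) = (0.04369 + 0.2451i) and b = amp(|11⟩) = (-0.01902 - 0.1067i):
new amp(|10⟩) = (-0.510016)·a + (-0.860165)·b = (-0.005922 - 0.03323i)
new amp(|11⟩) = (0.860165)·a + (-0.510016)·b = (0.04728 + 0.2652i)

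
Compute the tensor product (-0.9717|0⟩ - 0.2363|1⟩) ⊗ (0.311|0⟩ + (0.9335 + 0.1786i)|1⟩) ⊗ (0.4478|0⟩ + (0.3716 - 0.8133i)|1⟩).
-0.1353|000⟩ + (-0.1123 + 0.2458i)|001⟩ + (-0.4062 - 0.07771i)|010⟩ + (-0.4782 + 0.6732i)|011⟩ - 0.03291|100⟩ + (-0.02731 + 0.05977i)|101⟩ + (-0.09878 - 0.0189i)|110⟩ + (-0.1163 + 0.1637i)|111⟩

amp(|b₁b₂…⟩) = product of the factor amplitudes for bits b₁, b₂, …; only kets whose every factor amplitude is nonzero survive.
|000⟩: (-0.9717)(0.311)(0.4478) = -0.1353
|001⟩: (-0.9717)(0.311)(0.3716 - 0.8133i) = (-0.1123 + 0.2458i)
|010⟩: (-0.9717)(0.9335 + 0.1786i)(0.4478) = (-0.4062 - 0.07771i)
|011⟩: (-0.9717)(0.9335 + 0.1786i)(0.3716 - 0.8133i) = (-0.4782 + 0.6732i)
|100⟩: (-0.2363)(0.311)(0.4478) = -0.03291
|101⟩: (-0.2363)(0.311)(0.3716 - 0.8133i) = (-0.02731 + 0.05977i)
|110⟩: (-0.2363)(0.9335 + 0.1786i)(0.4478) = (-0.09878 - 0.0189i)
|111⟩: (-0.2363)(0.9335 + 0.1786i)(0.3716 - 0.8133i) = (-0.1163 + 0.1637i)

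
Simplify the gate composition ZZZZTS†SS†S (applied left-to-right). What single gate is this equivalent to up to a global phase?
T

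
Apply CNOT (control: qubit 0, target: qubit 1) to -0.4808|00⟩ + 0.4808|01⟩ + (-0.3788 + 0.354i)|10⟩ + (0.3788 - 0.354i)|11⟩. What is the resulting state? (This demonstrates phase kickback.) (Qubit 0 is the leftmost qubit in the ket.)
-0.4808|00⟩ + 0.4808|01⟩ + (0.3788 - 0.354i)|10⟩ + (-0.3788 + 0.354i)|11⟩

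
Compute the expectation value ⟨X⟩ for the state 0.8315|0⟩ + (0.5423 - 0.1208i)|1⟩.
0.9018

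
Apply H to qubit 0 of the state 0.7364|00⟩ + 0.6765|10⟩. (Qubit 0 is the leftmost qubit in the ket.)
0.9991|00⟩ + 0.04236|10⟩

H on qubit 0 mixes each pair of kets that differ only in qubit 0: amplitudes (a, b) of (|…0…⟩, |…1…⟩) become ((a + b)/√2, (a − b)/√2). Kets absent from the input have amplitude 0.
(|00⟩, |10⟩): (a, b) = (0.7364, 0.6765) → (0.9991, 0.04236)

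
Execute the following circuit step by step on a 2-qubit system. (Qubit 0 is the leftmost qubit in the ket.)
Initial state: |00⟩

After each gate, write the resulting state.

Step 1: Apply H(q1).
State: 1/√2|00⟩ + 1/√2|01⟩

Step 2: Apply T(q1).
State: 1/√2|00⟩ + (1/2 + (1/2)i)|01⟩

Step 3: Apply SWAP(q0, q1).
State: 1/√2|00⟩ + (1/2 + (1/2)i)|10⟩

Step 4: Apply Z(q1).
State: 1/√2|00⟩ + (1/2 + (1/2)i)|10⟩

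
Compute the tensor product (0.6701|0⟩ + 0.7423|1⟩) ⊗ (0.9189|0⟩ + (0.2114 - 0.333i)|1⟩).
0.6158|00⟩ + (0.1417 - 0.2231i)|01⟩ + 0.6821|10⟩ + (0.1569 - 0.2472i)|11⟩

amp(|b₁b₂…⟩) = product of the factor amplitudes for bits b₁, b₂, …; only kets whose every factor amplitude is nonzero survive.
|00⟩: (0.6701)(0.9189) = 0.6158
|01⟩: (0.6701)(0.2114 - 0.333i) = (0.1417 - 0.2231i)
|10⟩: (0.7423)(0.9189) = 0.6821
|11⟩: (0.7423)(0.2114 - 0.333i) = (0.1569 - 0.2472i)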